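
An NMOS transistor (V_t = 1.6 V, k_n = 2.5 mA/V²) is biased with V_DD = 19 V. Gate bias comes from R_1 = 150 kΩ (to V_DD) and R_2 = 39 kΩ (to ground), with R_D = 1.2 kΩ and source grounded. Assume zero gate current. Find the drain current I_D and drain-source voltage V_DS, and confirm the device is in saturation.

I_D ≈ 6.7 mA, V_DS ≈ 11 V

V_G = V_DD·R_2/(R_1+R_2) = 19×39/189 = 3.92 V. With the source grounded, V_GS = V_G = 3.92 V.
Assume saturation: I_D = (k_n/2)(V_GS − V_t)² = (2.5/2)×(3.92 − 1.6)² = 1.25×2.32² = 6.73 mA.
V_DS = V_DD − I_D·R_D = 19 − 6.73×1.2 = 10.9 V.
Saturation requires V_DS ≥ V_GS − V_t = 2.32 V; 10.9 ≥ 2.32 ✓.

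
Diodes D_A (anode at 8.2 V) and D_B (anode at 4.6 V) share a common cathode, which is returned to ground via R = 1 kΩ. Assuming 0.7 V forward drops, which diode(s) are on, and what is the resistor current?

Assume both conduct. Then node N would need to be at both 8.2−0.7 = 7.5 V and 4.6−0.7 = 3.9 V, which is impossible.
Assume only D_A conducts: V_N = 8.2 − 0.7 = 7.5 V, so I_R = 7.5/1 = 7.5 mA.
Check D_B: its anode-to-cathode voltage is 4.6 − 7.5 = -2.9 V < 0.7 V, so it is off. The assumption is consistent.

Only D_A conducts; I_R ≈ 7.5 mA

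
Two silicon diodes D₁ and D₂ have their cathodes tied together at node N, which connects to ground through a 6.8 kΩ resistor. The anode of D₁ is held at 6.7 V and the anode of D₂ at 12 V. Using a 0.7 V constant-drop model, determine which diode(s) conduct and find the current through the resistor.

Only D₂ conducts; I_R ≈ 1.7 mA

Assume both conduct. Then node N would need to be at both 6.7−0.7 = 6 V and 12−0.7 = 11.3 V, which is impossible.
Assume only D₂ conducts: V_N = 12 − 0.7 = 11.3 V, so I_R = 11.3/6.8 = 1.66 mA.
Check D₁: its anode-to-cathode voltage is 6.7 − 11.3 = -4.6 V < 0.7 V, so it is off. The assumption is consistent.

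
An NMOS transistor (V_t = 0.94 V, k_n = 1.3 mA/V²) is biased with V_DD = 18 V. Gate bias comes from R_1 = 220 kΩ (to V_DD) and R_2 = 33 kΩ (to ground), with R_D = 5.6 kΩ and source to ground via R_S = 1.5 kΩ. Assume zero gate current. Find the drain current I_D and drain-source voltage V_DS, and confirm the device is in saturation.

I_D ≈ 0.41 mA, V_DS ≈ 15 V

V_G = V_DD·R_2/(R_1+R_2) = 18×33/253 = 2.35 V.
Assume saturation: I_D = (k_n/2)(V_GS − V_t)² with V_GS = V_G − I_D·R_S = 2.35 − 1.5·I_D.
Substituting gives 1.46·I_D² − 3.75·I_D + 1.29 = 0, with roots I_D = 0.409 or 2.15 mA.
The root I_D = 2.15 mA gives V_GS = -0.879 V ≤ V_t, so take I_D = 0.409 mA.
Then V_GS = 1.73 V and V_DS = V_DD − I_D(R_D+R_S) = 18 − 0.409×7.1 = 15.1 V.
Saturation requires V_DS ≥ V_GS − V_t = 0.794 V; 15.1 ≥ 0.794 ✓.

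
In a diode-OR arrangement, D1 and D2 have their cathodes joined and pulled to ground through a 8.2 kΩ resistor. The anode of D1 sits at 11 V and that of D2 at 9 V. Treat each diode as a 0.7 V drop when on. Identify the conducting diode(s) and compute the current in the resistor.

Assume both conduct. Then node N would need to be at both 11−0.7 = 10.3 V and 9−0.7 = 8.3 V, which is impossible.
Assume only D1 conducts: V_N = 11 − 0.7 = 10.3 V, so I_R = 10.3/8.2 = 1.26 mA.
Check D2: its anode-to-cathode voltage is 9 − 10.3 = -1.3 V < 0.7 V, so it is off. The assumption is consistent.

Only D1 conducts; I_R ≈ 1.3 mA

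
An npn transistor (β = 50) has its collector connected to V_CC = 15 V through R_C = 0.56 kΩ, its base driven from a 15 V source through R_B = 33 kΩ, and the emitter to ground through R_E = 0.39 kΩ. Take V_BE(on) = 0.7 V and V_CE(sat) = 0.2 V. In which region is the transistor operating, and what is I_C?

Assume active. Base-emitter loop: I_B = (V_BB − V_BE)/(R_B + (β+1)R_E) = (15 − 0.7)/(33 + 51×0.39) = 0.27 mA.
I_C = β·I_B = 50×0.27 = 13.5 mA.
V_CE = V_CC − I_C·R_C − I_E·R_E = 15 − 13.5×0.56 − 13.8×0.39 = 2.05 V > V_CE(sat), so the active-region assumption holds.

active; I_C ≈ 14 mA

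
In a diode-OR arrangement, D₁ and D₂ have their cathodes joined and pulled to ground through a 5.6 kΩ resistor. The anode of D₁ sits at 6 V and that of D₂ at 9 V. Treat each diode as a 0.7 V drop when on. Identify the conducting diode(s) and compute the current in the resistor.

Assume both conduct. Then node N would need to be at both 6−0.7 = 5.3 V and 9−0.7 = 8.3 V, which is impossible.
Assume only D₂ conducts: V_N = 9 − 0.7 = 8.3 V, so I_R = 8.3/5.6 = 1.48 mA.
Check D₁: its anode-to-cathode voltage is 6 − 8.3 = -2.3 V < 0.7 V, so it is off. The assumption is consistent.

Only D₂ conducts; I_R ≈ 1.5 mA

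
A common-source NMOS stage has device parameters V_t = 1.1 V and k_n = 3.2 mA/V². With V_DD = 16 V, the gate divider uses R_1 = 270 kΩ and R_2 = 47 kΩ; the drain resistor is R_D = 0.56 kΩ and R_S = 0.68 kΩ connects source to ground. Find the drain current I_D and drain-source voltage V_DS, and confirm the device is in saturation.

I_D ≈ 0.82 mA, V_DS ≈ 15 V

V_G = V_DD·R_2/(R_1+R_2) = 16×47/317 = 2.37 V.
Assume saturation: I_D = (k_n/2)(V_GS − V_t)² with V_GS = V_G − I_D·R_S = 2.37 − 0.68·I_D.
Substituting gives 0.74·I_D² − 3.77·I_D + 2.59 = 0, with roots I_D = 0.819 or 4.27 mA.
The root I_D = 4.27 mA gives V_GS = -0.535 V ≤ V_t, so take I_D = 0.819 mA.
Then V_GS = 1.82 V and V_DS = V_DD − I_D(R_D+R_S) = 16 − 0.819×1.24 = 15 V.
Saturation requires V_DS ≥ V_GS − V_t = 0.715 V; 15 ≥ 0.715 ✓.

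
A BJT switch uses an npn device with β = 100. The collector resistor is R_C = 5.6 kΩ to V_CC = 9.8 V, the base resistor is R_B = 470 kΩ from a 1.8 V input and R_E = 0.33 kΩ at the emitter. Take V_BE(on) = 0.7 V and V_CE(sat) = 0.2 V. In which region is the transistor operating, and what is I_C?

Assume active. Base-emitter loop: I_B = (V_BB − V_BE)/(R_B + (β+1)R_E) = (1.8 − 0.7)/(470 + 101×0.33) = 0.00219 mA.
I_C = β·I_B = 100×0.00219 = 0.219 mA.
V_CE = V_CC − I_C·R_C − I_E·R_E = 9.8 − 0.219×5.6 − 0.221×0.33 = 8.5 V > V_CE(sat), so the active-region assumption holds.

active; I_C ≈ 0.22 mA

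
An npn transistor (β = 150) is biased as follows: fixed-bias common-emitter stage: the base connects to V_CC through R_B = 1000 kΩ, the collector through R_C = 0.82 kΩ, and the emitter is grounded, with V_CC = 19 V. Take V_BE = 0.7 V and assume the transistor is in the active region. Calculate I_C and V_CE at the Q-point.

I_C ≈ 2.7 mA, V_CE ≈ 17 V

Base loop: V_CC = I_B·R_B + V_BE, so I_B = (19 − 0.7)/1000 kΩ = 0.0183 mA.
In the active region I_C = β·I_B = 150 × 0.0183 = 2.75 mA.
Collector loop: V_CE = V_CC − I_C·R_C = 19 − 2.75×0.82 = 16.7 V.
Since V_CE = 16.7 V > V_CE(sat) ≈ 0.2 V, the transistor is in the active region as assumed.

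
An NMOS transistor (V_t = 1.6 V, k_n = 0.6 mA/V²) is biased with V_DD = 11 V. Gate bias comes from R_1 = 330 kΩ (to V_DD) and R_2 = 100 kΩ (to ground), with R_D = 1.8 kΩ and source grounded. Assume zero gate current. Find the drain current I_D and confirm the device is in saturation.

V_G = V_DD·R_2/(R_1+R_2) = 11×100/430 = 2.56 V. With the source grounded, V_GS = V_G = 2.56 V.
Assume saturation: I_D = (k_n/2)(V_GS − V_t)² = (0.6/2)×(2.56 − 1.6)² = 0.3×0.958² = 0.275 mA.
V_DS = V_DD − I_D·R_D = 11 − 0.275×1.8 = 10.5 V.
Saturation requires V_DS ≥ V_GS − V_t = 0.958 V; 10.5 ≥ 0.958 ✓.

I_D ≈ 0.28 mA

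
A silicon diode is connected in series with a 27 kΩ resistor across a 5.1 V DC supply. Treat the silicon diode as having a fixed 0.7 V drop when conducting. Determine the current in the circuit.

KVL around the loop: 5.1 = V_D + I·R = 0.7 + I × 27 kΩ.
So I = (5.1 − 0.7) / 27 kΩ = 4.4 / 27 = 0.163 mA.

I ≈ 0.16 mA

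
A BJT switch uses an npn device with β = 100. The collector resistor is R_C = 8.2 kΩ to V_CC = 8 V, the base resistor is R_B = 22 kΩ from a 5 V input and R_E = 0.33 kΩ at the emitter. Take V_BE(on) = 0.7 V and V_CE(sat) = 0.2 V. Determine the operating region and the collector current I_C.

saturation; I_C ≈ 0.91 mA

Assume active: I_B = (5 − 0.7)/(22 + 101×0.33) = 0.0777 mA, I_C = β·I_B = 7.77 mA.
Then V_CE = 8 − 7.77×8.2 − 7.85×0.33 = -58.3 V < 0.2 V — the active assumption fails.
Re-solve with V_CE = 0.2 V. KCL at the emitter: V_E/R_E = (V_BB−0.7−V_E)/R_B + (V_CC−0.2−V_E)/R_C, giving V_E = 0.359 V.
I_C = (V_CC − 0.2 − V_E)/R_C = (7.8 − 0.359)/8.2 = 0.907 mA.
Check: I_B = (4.3 − 0.359)/22 = 0.179 mA, and β·I_B = 17.9 mA > I_C, confirming saturation.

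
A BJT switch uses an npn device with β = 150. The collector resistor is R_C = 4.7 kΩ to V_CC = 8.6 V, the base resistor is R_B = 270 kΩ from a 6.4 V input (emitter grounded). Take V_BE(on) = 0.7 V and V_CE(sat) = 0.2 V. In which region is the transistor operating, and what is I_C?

Assume active: I_B = (6.4 − 0.7)/270 = 0.0211 mA, giving I_C = β·I_B = 3.17 mA.
But then V_CE = 8.6 − 3.17×4.7 = -6.28 V < V_CE(sat) = 0.2 V — impossible in the active region.
So the transistor is saturated. With V_CE = 0.2 V, I_C = (V_CC − 0.2)/R_C = 8.4/4.7 = 1.79 mA.
Check: β·I_B = 3.17 mA > I_C = 1.79 mA, confirming saturation.

saturation; I_C ≈ 1.8 mA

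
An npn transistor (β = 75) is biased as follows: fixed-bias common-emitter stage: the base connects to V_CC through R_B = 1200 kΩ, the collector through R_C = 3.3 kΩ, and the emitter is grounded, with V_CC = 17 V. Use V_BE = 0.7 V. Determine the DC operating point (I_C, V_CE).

I_C ≈ 1 mA, V_CE ≈ 14 V

Base loop: V_CC = I_B·R_B + V_BE, so I_B = (17 − 0.7)/1200 kΩ = 0.0136 mA.
In the active region I_C = β·I_B = 75 × 0.0136 = 1.02 mA.
Collector loop: V_CE = V_CC − I_C·R_C = 17 − 1.02×3.3 = 13.6 V.
Since V_CE = 13.6 V > V_CE(sat) ≈ 0.2 V, the transistor is in the active region as assumed.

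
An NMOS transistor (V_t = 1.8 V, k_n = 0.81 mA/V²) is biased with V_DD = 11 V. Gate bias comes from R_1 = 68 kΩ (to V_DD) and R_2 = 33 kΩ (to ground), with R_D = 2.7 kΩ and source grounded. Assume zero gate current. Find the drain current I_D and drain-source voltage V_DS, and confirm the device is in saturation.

I_D ≈ 1.3 mA, V_DS ≈ 7.5 V

V_G = V_DD·R_2/(R_1+R_2) = 11×33/101 = 3.59 V. With the source grounded, V_GS = V_G = 3.59 V.
Assume saturation: I_D = (k_n/2)(V_GS − V_t)² = (0.81/2)×(3.59 − 1.8)² = 0.405×1.79² = 1.3 mA.
V_DS = V_DD − I_D·R_D = 11 − 1.3×2.7 = 7.48 V.
Saturation requires V_DS ≥ V_GS − V_t = 1.79 V; 7.48 ≥ 1.79 ✓.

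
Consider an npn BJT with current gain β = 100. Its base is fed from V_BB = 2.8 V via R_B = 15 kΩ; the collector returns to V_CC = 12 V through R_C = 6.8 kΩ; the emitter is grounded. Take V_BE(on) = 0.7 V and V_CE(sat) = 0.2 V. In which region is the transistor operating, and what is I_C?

Assume active: I_B = (2.8 − 0.7)/15 = 0.14 mA, giving I_C = β·I_B = 14 mA.
But then V_CE = 12 − 14×6.8 = -83.2 V < V_CE(sat) = 0.2 V — impossible in the active region.
So the transistor is saturated. With V_CE = 0.2 V, I_C = (V_CC − 0.2)/R_C = 11.8/6.8 = 1.74 mA.
Check: β·I_B = 14 mA > I_C = 1.74 mA, confirming saturation.

saturation; I_C ≈ 1.7 mA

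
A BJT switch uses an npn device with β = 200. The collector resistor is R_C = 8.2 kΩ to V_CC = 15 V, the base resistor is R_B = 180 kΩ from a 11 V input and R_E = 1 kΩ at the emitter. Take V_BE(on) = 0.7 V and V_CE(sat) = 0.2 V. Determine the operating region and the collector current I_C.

Assume active: I_B = (11 − 0.7)/(180 + 201×1) = 0.027 mA, I_C = β·I_B = 5.41 mA.
Then V_CE = 15 − 5.41×8.2 − 5.43×1 = -34.8 V < 0.2 V — the active assumption fails.
Re-solve with V_CE = 0.2 V. KCL at the emitter: V_E/R_E = (V_BB−0.7−V_E)/R_B + (V_CC−0.2−V_E)/R_C, giving V_E = 1.65 V.
I_C = (V_CC − 0.2 − V_E)/R_C = (14.8 − 1.65)/8.2 = 1.6 mA.
Check: I_B = (10.3 − 1.65)/180 = 0.048 mA, and β·I_B = 9.61 mA > I_C, confirming saturation.

saturation; I_C ≈ 1.6 mA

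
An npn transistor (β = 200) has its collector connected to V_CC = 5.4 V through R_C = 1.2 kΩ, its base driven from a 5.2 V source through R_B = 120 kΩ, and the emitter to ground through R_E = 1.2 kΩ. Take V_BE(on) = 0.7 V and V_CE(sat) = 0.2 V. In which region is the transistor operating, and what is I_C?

Assume active: I_B = (5.2 − 0.7)/(120 + 201×1.2) = 0.0125 mA, I_C = β·I_B = 2.49 mA.
Then V_CE = 5.4 − 2.49×1.2 − 2.5×1.2 = -0.595 V < 0.2 V — the active assumption fails.
Re-solve with V_CE = 0.2 V. KCL at the emitter: V_E/R_E = (V_BB−0.7−V_E)/R_B + (V_CC−0.2−V_E)/R_C, giving V_E = 2.61 V.
I_C = (V_CC − 0.2 − V_E)/R_C = (5.2 − 2.61)/1.2 = 2.16 mA.
Check: I_B = (4.5 − 2.61)/120 = 0.0158 mA, and β·I_B = 3.15 mA > I_C, confirming saturation.

saturation; I_C ≈ 2.2 mA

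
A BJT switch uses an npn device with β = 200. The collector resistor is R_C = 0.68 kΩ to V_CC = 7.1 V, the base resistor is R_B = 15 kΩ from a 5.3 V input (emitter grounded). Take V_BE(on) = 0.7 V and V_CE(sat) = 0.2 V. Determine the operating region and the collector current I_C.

Assume active: I_B = (5.3 − 0.7)/15 = 0.307 mA, giving I_C = β·I_B = 61.3 mA.
But then V_CE = 7.1 − 61.3×0.68 = -34.6 V < V_CE(sat) = 0.2 V — impossible in the active region.
So the transistor is saturated. With V_CE = 0.2 V, I_C = (V_CC − 0.2)/R_C = 6.9/0.68 = 10.1 mA.
Check: β·I_B = 61.3 mA > I_C = 10.1 mA, confirming saturation.

saturation; I_C ≈ 10 mA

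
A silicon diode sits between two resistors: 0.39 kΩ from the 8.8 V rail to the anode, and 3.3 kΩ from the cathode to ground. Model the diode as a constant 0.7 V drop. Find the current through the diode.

I ≈ 2.2 mA

The two resistors are in series with the diode, so KVL gives 8.8 = I·0.39 + 0.7 + I·3.3.
I = (8.8 − 0.7) / (0.39 + 3.3) kΩ = 8.1 / 3.69 = 2.2 mA.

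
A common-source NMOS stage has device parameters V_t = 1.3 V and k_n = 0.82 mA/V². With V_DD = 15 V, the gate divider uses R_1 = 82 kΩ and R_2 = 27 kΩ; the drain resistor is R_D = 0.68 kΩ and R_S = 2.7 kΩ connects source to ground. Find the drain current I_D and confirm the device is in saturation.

V_G = V_DD·R_2/(R_1+R_2) = 15×27/109 = 3.72 V.
Assume saturation: I_D = (k_n/2)(V_GS − V_t)² with V_GS = V_G − I_D·R_S = 3.72 − 2.7·I_D.
Substituting gives 2.99·I_D² − 6.35·I_D + 2.39 = 0, with roots I_D = 0.49 or 1.63 mA.
The root I_D = 1.63 mA gives V_GS = -0.696 V ≤ V_t, so take I_D = 0.49 mA.
Then V_GS = 2.39 V and V_DS = V_DD − I_D(R_D+R_S) = 15 − 0.49×3.38 = 13.3 V.
Saturation requires V_DS ≥ V_GS − V_t = 1.09 V; 13.3 ≥ 1.09 ✓.

I_D ≈ 0.49 mA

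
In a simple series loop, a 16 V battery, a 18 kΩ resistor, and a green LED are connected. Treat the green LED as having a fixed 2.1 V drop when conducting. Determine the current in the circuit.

KVL around the loop: 16 = V_D + I·R = 2.1 + I × 18 kΩ.
So I = (16 − 2.1) / 18 kΩ = 13.9 / 18 = 0.772 mA.

I ≈ 0.77 mA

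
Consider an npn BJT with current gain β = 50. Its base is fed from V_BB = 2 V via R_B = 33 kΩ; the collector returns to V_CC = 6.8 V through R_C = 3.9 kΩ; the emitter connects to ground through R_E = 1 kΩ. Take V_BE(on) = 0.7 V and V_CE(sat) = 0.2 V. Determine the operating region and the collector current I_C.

active; I_C ≈ 0.77 mA

Assume active. Base-emitter loop: I_B = (V_BB − V_BE)/(R_B + (β+1)R_E) = (2 − 0.7)/(33 + 51×1) = 0.0155 mA.
I_C = β·I_B = 50×0.0155 = 0.774 mA.
V_CE = V_CC − I_C·R_C − I_E·R_E = 6.8 − 0.774×3.9 − 0.789×1 = 2.99 V > V_CE(sat), so the active-region assumption holds.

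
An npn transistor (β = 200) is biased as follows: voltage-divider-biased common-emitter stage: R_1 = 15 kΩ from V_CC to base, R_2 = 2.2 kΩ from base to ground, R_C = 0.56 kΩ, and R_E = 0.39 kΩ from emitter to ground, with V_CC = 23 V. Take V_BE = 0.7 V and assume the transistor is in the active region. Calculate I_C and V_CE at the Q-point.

I_C ≈ 5.6 mA, V_CE ≈ 18 V

Thevenize the base divider: V_Th = V_CC·R_2/(R_1+R_2) = 23×2.2/17.2 = 2.94 V, R_Th = R_1‖R_2 = 1.92 kΩ.
Base-emitter loop: V_Th = I_B·R_Th + V_BE + (β+1)I_B·R_E, so I_B = (2.94 − 0.7) / (1.92 + 201×0.39) = 0.0279 mA.
I_C = β·I_B = 200×0.0279 = 5.58 mA, and I_E = (β+1)I_B = 5.61 mA.
V_CE = V_CC − I_C·R_C − I_E·R_E = 23 − 5.58×0.56 − 5.61×0.39 = 17.7 V.
V_CE = 17.7 V > 0.2 V confirms active-region operation.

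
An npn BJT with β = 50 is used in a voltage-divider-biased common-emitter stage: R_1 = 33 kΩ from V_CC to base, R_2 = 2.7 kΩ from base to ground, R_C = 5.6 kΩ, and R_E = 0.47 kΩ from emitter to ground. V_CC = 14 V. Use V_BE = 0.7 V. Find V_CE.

V_CE ≈ 9.9 V

Thevenize the base divider: V_Th = V_CC·R_2/(R_1+R_2) = 14×2.7/35.7 = 1.06 V, R_Th = R_1‖R_2 = 2.5 kΩ.
Base-emitter loop: V_Th = I_B·R_Th + V_BE + (β+1)I_B·R_E, so I_B = (1.06 − 0.7) / (2.5 + 51×0.47) = 0.0136 mA.
I_C = β·I_B = 50×0.0136 = 0.678 mA, and I_E = (β+1)I_B = 0.691 mA.
V_CE = V_CC − I_C·R_C − I_E·R_E = 14 − 0.678×5.6 − 0.691×0.47 = 9.88 V.
V_CE = 9.88 V > 0.2 V confirms active-region operation.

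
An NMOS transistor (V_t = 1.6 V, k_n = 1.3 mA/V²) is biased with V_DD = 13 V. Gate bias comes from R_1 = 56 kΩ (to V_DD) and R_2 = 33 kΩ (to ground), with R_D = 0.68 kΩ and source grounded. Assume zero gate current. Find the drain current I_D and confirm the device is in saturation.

V_G = V_DD·R_2/(R_1+R_2) = 13×33/89 = 4.82 V. With the source grounded, V_GS = V_G = 4.82 V.
Assume saturation: I_D = (k_n/2)(V_GS − V_t)² = (1.3/2)×(4.82 − 1.6)² = 0.65×3.22² = 6.74 mA.
V_DS = V_DD − I_D·R_D = 13 − 6.74×0.68 = 8.42 V.
Saturation requires V_DS ≥ V_GS − V_t = 3.22 V; 8.42 ≥ 3.22 ✓.

I_D ≈ 6.7 mA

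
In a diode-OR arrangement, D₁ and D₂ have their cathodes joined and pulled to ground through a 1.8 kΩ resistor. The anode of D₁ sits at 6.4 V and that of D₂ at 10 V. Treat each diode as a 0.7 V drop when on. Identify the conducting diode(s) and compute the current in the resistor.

Assume both conduct. Then node N would need to be at both 6.4−0.7 = 5.7 V and 10−0.7 = 9.3 V, which is impossible.
Assume only D₂ conducts: V_N = 10 − 0.7 = 9.3 V, so I_R = 9.3/1.8 = 5.17 mA.
Check D₁: its anode-to-cathode voltage is 6.4 − 9.3 = -2.9 V < 0.7 V, so it is off. The assumption is consistent.

Only D₂ conducts; I_R ≈ 5.2 mA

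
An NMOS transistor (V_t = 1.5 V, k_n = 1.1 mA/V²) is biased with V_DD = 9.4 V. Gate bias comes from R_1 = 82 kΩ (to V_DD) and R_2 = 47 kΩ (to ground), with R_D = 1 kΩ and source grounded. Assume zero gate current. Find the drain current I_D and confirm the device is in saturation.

V_G = V_DD·R_2/(R_1+R_2) = 9.4×47/129 = 3.42 V. With the source grounded, V_GS = V_G = 3.42 V.
Assume saturation: I_D = (k_n/2)(V_GS − V_t)² = (1.1/2)×(3.42 − 1.5)² = 0.55×1.92² = 2.04 mA.
V_DS = V_DD − I_D·R_D = 9.4 − 2.04×1 = 7.36 V.
Saturation requires V_DS ≥ V_GS − V_t = 1.92 V; 7.36 ≥ 1.92 ✓.

I_D ≈ 2 mA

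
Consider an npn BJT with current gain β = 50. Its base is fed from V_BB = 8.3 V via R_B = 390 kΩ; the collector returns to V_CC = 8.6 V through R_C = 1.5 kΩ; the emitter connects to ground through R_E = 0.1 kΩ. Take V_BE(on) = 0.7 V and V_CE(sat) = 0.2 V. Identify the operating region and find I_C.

Assume active. Base-emitter loop: I_B = (V_BB − V_BE)/(R_B + (β+1)R_E) = (8.3 − 0.7)/(390 + 51×0.1) = 0.0192 mA.
I_C = β·I_B = 50×0.0192 = 0.962 mA.
V_CE = V_CC − I_C·R_C − I_E·R_E = 8.6 − 0.962×1.5 − 0.981×0.1 = 7.06 V > V_CE(sat), so the active-region assumption holds.

active; I_C ≈ 0.96 mA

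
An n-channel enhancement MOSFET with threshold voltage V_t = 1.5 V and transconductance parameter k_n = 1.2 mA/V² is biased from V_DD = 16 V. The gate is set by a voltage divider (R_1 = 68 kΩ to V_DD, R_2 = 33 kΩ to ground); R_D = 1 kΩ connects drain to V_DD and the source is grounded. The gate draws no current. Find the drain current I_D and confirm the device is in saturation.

V_G = V_DD·R_2/(R_1+R_2) = 16×33/101 = 5.23 V. With the source grounded, V_GS = V_G = 5.23 V.
Assume saturation: I_D = (k_n/2)(V_GS − V_t)² = (1.2/2)×(5.23 − 1.5)² = 0.6×3.73² = 8.34 mA.
V_DS = V_DD − I_D·R_D = 16 − 8.34×1 = 7.66 V.
Saturation requires V_DS ≥ V_GS − V_t = 3.73 V; 7.66 ≥ 3.73 ✓.

I_D ≈ 8.3 mA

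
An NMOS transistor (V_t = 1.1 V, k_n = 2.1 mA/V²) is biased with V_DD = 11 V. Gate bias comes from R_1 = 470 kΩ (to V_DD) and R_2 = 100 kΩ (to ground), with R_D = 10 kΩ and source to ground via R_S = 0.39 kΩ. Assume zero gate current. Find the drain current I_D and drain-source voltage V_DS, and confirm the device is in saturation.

V_G = V_DD·R_2/(R_1+R_2) = 11×100/570 = 1.93 V.
Assume saturation: I_D = (k_n/2)(V_GS − V_t)² with V_GS = V_G − I_D·R_S = 1.93 − 0.39·I_D.
Substituting gives 0.16·I_D² − 1.68·I_D + 0.723 = 0, with roots I_D = 0.45 or 10.1 mA.
The root I_D = 10.1 mA gives V_GS = -2 V ≤ V_t, so take I_D = 0.45 mA.
Then V_GS = 1.75 V and V_DS = V_DD − I_D(R_D+R_S) = 11 − 0.45×10.4 = 6.33 V.
Saturation requires V_DS ≥ V_GS − V_t = 0.654 V; 6.33 ≥ 0.654 ✓.

I_D ≈ 0.45 mA, V_DS ≈ 6.3 V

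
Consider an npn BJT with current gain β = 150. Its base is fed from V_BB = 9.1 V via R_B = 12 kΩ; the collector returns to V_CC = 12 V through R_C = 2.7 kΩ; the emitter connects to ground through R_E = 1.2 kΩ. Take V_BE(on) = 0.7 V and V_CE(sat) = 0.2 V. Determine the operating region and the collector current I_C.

saturation; I_C ≈ 2.9 mA

Assume active: I_B = (9.1 − 0.7)/(12 + 151×1.2) = 0.0435 mA, I_C = β·I_B = 6.52 mA.
Then V_CE = 12 − 6.52×2.7 − 6.57×1.2 = -13.5 V < 0.2 V — the active assumption fails.
Re-solve with V_CE = 0.2 V. KCL at the emitter: V_E/R_E = (V_BB−0.7−V_E)/R_B + (V_CC−0.2−V_E)/R_C, giving V_E = 3.94 V.
I_C = (V_CC − 0.2 − V_E)/R_C = (11.8 − 3.94)/2.7 = 2.91 mA.
Check: I_B = (8.4 − 3.94)/12 = 0.372 mA, and β·I_B = 55.8 mA > I_C, confirming saturation.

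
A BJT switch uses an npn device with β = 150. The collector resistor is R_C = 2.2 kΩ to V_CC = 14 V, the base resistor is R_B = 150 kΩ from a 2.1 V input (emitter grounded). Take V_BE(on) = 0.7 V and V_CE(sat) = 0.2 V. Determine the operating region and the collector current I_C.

Assume active. Base-emitter loop: I_B = (V_BB − V_BE)/R_B = (2.1 − 0.7)/150 = 0.00933 mA.
I_C = β·I_B = 150×0.00933 = 1.4 mA.
V_CE = V_CC − I_C·R_C = 14 − 1.4×2.2 = 10.9 V > V_CE(sat), so the active-region assumption holds.

active; I_C ≈ 1.4 mA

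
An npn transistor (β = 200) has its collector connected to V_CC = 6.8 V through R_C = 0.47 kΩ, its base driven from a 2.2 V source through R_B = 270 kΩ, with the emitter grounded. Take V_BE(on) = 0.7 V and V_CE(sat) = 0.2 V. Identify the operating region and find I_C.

active; I_C ≈ 1.1 mA

Assume active. Base-emitter loop: I_B = (V_BB − V_BE)/R_B = (2.2 − 0.7)/270 = 0.00556 mA.
I_C = β·I_B = 200×0.00556 = 1.11 mA.
V_CE = V_CC − I_C·R_C = 6.8 − 1.11×0.47 = 6.28 V > V_CE(sat), so the active-region assumption holds.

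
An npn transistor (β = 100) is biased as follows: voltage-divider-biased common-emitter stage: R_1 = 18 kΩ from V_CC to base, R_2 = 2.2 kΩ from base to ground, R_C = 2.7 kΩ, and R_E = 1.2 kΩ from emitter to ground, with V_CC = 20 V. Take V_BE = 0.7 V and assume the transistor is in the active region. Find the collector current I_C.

I_C ≈ 1.2 mA

Thevenize the base divider: V_Th = V_CC·R_2/(R_1+R_2) = 20×2.2/20.2 = 2.18 V, R_Th = R_1‖R_2 = 1.96 kΩ.
Base-emitter loop: V_Th = I_B·R_Th + V_BE + (β+1)I_B·R_E, so I_B = (2.18 − 0.7) / (1.96 + 101×1.2) = 0.012 mA.
I_C = β·I_B = 100×0.012 = 1.2 mA, and I_E = (β+1)I_B = 1.21 mA.
V_CE = V_CC − I_C·R_C − I_E·R_E = 20 − 1.2×2.7 − 1.21×1.2 = 15.3 V.
V_CE = 15.3 V > 0.2 V confirms active-region operation.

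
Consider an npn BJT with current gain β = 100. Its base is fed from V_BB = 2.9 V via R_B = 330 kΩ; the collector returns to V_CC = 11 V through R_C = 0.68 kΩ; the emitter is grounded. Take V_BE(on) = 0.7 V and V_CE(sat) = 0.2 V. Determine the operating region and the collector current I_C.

Assume active. Base-emitter loop: I_B = (V_BB − V_BE)/R_B = (2.9 − 0.7)/330 = 0.00667 mA.
I_C = β·I_B = 100×0.00667 = 0.667 mA.
V_CE = V_CC − I_C·R_C = 11 − 0.667×0.68 = 10.5 V > V_CE(sat), so the active-region assumption holds.

active; I_C ≈ 0.67 mA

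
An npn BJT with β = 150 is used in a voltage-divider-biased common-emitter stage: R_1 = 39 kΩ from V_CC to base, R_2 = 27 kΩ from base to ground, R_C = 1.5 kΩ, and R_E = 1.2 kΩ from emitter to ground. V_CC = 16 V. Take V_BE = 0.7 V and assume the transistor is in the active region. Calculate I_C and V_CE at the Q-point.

Thevenize the base divider: V_Th = V_CC·R_2/(R_1+R_2) = 16×27/66 = 6.55 V, R_Th = R_1‖R_2 = 16 kΩ.
Base-emitter loop: V_Th = I_B·R_Th + V_BE + (β+1)I_B·R_E, so I_B = (6.55 − 0.7) / (16 + 151×1.2) = 0.0296 mA.
I_C = β·I_B = 150×0.0296 = 4.45 mA, and I_E = (β+1)I_B = 4.48 mA.
V_CE = V_CC − I_C·R_C − I_E·R_E = 16 − 4.45×1.5 − 4.48×1.2 = 3.96 V.
V_CE = 3.96 V > 0.2 V confirms active-region operation.

I_C ≈ 4.4 mA, V_CE ≈ 4 V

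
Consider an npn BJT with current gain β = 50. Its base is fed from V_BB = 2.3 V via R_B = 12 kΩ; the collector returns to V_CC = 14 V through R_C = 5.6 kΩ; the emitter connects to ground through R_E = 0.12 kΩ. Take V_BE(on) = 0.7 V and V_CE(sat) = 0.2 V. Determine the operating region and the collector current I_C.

saturation; I_C ≈ 2.4 mA

Assume active: I_B = (2.3 − 0.7)/(12 + 51×0.12) = 0.0883 mA, I_C = β·I_B = 4.42 mA.
Then V_CE = 14 − 4.42×5.6 − 4.5×0.12 = -11.3 V < 0.2 V — the active assumption fails.
Re-solve with V_CE = 0.2 V. KCL at the emitter: V_E/R_E = (V_BB−0.7−V_E)/R_B + (V_CC−0.2−V_E)/R_C, giving V_E = 0.302 V.
I_C = (V_CC − 0.2 − V_E)/R_C = (13.8 − 0.302)/5.6 = 2.41 mA.
Check: I_B = (1.6 − 0.302)/12 = 0.108 mA, and β·I_B = 5.41 mA > I_C, confirming saturation.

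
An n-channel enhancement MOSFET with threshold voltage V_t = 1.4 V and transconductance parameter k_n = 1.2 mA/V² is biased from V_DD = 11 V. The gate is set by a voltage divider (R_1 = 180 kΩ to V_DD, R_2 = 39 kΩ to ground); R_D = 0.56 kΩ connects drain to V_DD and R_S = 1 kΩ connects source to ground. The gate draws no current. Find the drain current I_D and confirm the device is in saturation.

V_G = V_DD·R_2/(R_1+R_2) = 11×39/219 = 1.96 V.
Assume saturation: I_D = (k_n/2)(V_GS − V_t)² with V_GS = V_G − I_D·R_S = 1.96 − 1·I_D.
Substituting gives 0.6·I_D² − 1.67·I_D + 0.187 = 0, with roots I_D = 0.117 or 2.67 mA.
The root I_D = 2.67 mA gives V_GS = -0.708 V ≤ V_t, so take I_D = 0.117 mA.
Then V_GS = 1.84 V and V_DS = V_DD − I_D(R_D+R_S) = 11 − 0.117×1.56 = 10.8 V.
Saturation requires V_DS ≥ V_GS − V_t = 0.442 V; 10.8 ≥ 0.442 ✓.

I_D ≈ 0.12 mA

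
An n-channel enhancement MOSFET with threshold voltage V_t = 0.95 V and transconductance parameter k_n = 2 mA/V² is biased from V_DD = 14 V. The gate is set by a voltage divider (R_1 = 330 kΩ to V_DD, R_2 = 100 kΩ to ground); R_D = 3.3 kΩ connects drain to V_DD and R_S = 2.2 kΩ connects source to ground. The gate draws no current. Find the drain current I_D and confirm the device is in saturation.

V_G = V_DD·R_2/(R_1+R_2) = 14×100/430 = 3.26 V.
Assume saturation: I_D = (k_n/2)(V_GS − V_t)² with V_GS = V_G − I_D·R_S = 3.26 − 2.2·I_D.
Substituting gives 4.84·I_D² − 11.1·I_D + 5.32 = 0, with roots I_D = 0.675 or 1.63 mA.
The root I_D = 1.63 mA gives V_GS = -0.326 V ≤ V_t, so take I_D = 0.675 mA.
Then V_GS = 1.77 V and V_DS = V_DD − I_D(R_D+R_S) = 14 − 0.675×5.5 = 10.3 V.
Saturation requires V_DS ≥ V_GS − V_t = 0.821 V; 10.3 ≥ 0.821 ✓.

I_D ≈ 0.67 mA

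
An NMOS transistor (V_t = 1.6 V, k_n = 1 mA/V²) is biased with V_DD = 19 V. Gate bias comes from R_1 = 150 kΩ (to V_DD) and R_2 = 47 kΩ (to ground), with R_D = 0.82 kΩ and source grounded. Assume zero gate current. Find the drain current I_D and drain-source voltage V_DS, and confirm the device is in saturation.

V_G = V_DD·R_2/(R_1+R_2) = 19×47/197 = 4.53 V. With the source grounded, V_GS = V_G = 4.53 V.
Assume saturation: I_D = (k_n/2)(V_GS − V_t)² = (1/2)×(4.53 − 1.6)² = 0.5×2.93² = 4.3 mA.
V_DS = V_DD − I_D·R_D = 19 − 4.3×0.82 = 15.5 V.
Saturation requires V_DS ≥ V_GS − V_t = 2.93 V; 15.5 ≥ 2.93 ✓.

I_D ≈ 4.3 mA, V_DS ≈ 15 V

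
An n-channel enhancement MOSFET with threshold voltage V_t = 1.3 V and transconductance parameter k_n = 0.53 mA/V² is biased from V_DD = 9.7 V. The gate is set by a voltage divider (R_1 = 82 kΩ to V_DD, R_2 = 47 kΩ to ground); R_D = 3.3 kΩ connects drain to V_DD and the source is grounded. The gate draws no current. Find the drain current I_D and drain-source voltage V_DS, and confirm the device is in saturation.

V_G = V_DD·R_2/(R_1+R_2) = 9.7×47/129 = 3.53 V. With the source grounded, V_GS = V_G = 3.53 V.
Assume saturation: I_D = (k_n/2)(V_GS − V_t)² = (0.53/2)×(3.53 − 1.3)² = 0.265×2.23² = 1.32 mA.
V_DS = V_DD − I_D·R_D = 9.7 − 1.32×3.3 = 5.34 V.
Saturation requires V_DS ≥ V_GS − V_t = 2.23 V; 5.34 ≥ 2.23 ✓.

I_D ≈ 1.3 mA, V_DS ≈ 5.3 V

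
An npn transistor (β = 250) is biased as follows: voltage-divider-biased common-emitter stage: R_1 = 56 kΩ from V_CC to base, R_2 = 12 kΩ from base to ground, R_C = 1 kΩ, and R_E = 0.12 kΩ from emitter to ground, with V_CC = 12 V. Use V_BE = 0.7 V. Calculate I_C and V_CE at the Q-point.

I_C ≈ 8.9 mA, V_CE ≈ 2.1 V

Thevenize the base divider: V_Th = V_CC·R_2/(R_1+R_2) = 12×12/68 = 2.12 V, R_Th = R_1‖R_2 = 9.88 kΩ.
Base-emitter loop: V_Th = I_B·R_Th + V_BE + (β+1)I_B·R_E, so I_B = (2.12 − 0.7) / (9.88 + 251×0.12) = 0.0354 mA.
I_C = β·I_B = 250×0.0354 = 8.86 mA, and I_E = (β+1)I_B = 8.9 mA.
V_CE = V_CC − I_C·R_C − I_E·R_E = 12 − 8.86×1 − 8.9×0.12 = 2.07 V.
V_CE = 2.07 V > 0.2 V confirms active-region operation.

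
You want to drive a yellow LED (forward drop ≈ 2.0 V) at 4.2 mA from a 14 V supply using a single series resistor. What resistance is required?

The resistor drops V_S − V_D = 14 − 2.0 = 12 V at 4.2 mA.
R = 12 V / 4.2 mA = 2.86 kΩ.

R ≈ 2.9 kΩ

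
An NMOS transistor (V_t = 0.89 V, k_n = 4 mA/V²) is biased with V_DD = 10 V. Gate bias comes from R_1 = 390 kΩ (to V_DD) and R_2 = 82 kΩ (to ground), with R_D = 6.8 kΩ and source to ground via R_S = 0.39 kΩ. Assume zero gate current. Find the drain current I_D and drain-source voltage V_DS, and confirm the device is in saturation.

I_D ≈ 0.68 mA, V_DS ≈ 5.1 V

V_G = V_DD·R_2/(R_1+R_2) = 10×82/472 = 1.74 V.
Assume saturation: I_D = (k_n/2)(V_GS − V_t)² with V_GS = V_G − I_D·R_S = 1.74 − 0.39·I_D.
Substituting gives 0.304·I_D² − 2.32·I_D + 1.44 = 0, with roots I_D = 0.679 or 6.95 mA.
The root I_D = 6.95 mA gives V_GS = -0.975 V ≤ V_t, so take I_D = 0.679 mA.
Then V_GS = 1.47 V and V_DS = V_DD − I_D(R_D+R_S) = 10 − 0.679×7.19 = 5.12 V.
Saturation requires V_DS ≥ V_GS − V_t = 0.583 V; 5.12 ≥ 0.583 ✓.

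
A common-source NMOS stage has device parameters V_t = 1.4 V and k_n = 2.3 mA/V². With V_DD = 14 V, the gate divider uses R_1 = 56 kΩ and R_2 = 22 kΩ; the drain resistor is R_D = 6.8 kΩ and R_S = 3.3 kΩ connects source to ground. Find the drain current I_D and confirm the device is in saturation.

I_D ≈ 0.56 mA

V_G = V_DD·R_2/(R_1+R_2) = 14×22/78 = 3.95 V.
Assume saturation: I_D = (k_n/2)(V_GS − V_t)² with V_GS = V_G − I_D·R_S = 3.95 − 3.3·I_D.
Substituting gives 12.5·I_D² − 20.3·I_D + 7.47 = 0, with roots I_D = 0.561 or 1.06 mA.
The root I_D = 1.06 mA gives V_GS = 0.438 V ≤ V_t, so take I_D = 0.561 mA.
Then V_GS = 2.1 V and V_DS = V_DD − I_D(R_D+R_S) = 14 − 0.561×10.1 = 8.34 V.
Saturation requires V_DS ≥ V_GS − V_t = 0.698 V; 8.34 ≥ 0.698 ✓.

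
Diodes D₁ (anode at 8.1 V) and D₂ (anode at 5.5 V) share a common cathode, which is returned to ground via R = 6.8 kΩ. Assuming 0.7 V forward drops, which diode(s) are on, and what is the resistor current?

Assume both conduct. Then node N would need to be at both 8.1−0.7 = 7.4 V and 5.5−0.7 = 4.8 V, which is impossible.
Assume only D₁ conducts: V_N = 8.1 − 0.7 = 7.4 V, so I_R = 7.4/6.8 = 1.09 mA.
Check D₂: its anode-to-cathode voltage is 5.5 − 7.4 = -1.9 V < 0.7 V, so it is off. The assumption is consistent.

Only D₁ conducts; I_R ≈ 1.1 mA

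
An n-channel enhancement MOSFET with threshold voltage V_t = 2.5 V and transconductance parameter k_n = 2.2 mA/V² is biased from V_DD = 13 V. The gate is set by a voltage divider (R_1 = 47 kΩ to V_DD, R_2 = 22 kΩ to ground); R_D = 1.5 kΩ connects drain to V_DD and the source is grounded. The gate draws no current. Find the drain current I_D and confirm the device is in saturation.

I_D ≈ 3 mA

V_G = V_DD·R_2/(R_1+R_2) = 13×22/69 = 4.14 V. With the source grounded, V_GS = V_G = 4.14 V.
Assume saturation: I_D = (k_n/2)(V_GS − V_t)² = (2.2/2)×(4.14 − 2.5)² = 1.1×1.64² = 2.98 mA.
V_DS = V_DD − I_D·R_D = 13 − 2.98×1.5 = 8.54 V.
Saturation requires V_DS ≥ V_GS − V_t = 1.64 V; 8.54 ≥ 1.64 ✓.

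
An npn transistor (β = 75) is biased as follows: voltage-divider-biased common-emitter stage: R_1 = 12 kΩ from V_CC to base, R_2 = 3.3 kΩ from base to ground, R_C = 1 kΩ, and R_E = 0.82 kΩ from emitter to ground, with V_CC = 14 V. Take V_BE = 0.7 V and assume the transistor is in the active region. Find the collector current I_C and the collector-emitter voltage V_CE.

Thevenize the base divider: V_Th = V_CC·R_2/(R_1+R_2) = 14×3.3/15.3 = 3.02 V, R_Th = R_1‖R_2 = 2.59 kΩ.
Base-emitter loop: V_Th = I_B·R_Th + V_BE + (β+1)I_B·R_E, so I_B = (3.02 − 0.7) / (2.59 + 76×0.82) = 0.0357 mA.
I_C = β·I_B = 75×0.0357 = 2.68 mA, and I_E = (β+1)I_B = 2.72 mA.
V_CE = V_CC − I_C·R_C − I_E·R_E = 14 − 2.68×1 − 2.72×0.82 = 9.09 V.
V_CE = 9.09 V > 0.2 V confirms active-region operation.

I_C ≈ 2.7 mA, V_CE ≈ 9.1 V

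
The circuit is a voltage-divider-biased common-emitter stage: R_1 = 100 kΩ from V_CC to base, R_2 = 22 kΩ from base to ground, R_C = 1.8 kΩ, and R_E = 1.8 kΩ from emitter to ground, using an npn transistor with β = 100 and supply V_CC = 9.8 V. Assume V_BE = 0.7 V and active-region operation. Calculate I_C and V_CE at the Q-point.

Thevenize the base divider: V_Th = V_CC·R_2/(R_1+R_2) = 9.8×22/122 = 1.77 V, R_Th = R_1‖R_2 = 18 kΩ.
Base-emitter loop: V_Th = I_B·R_Th + V_BE + (β+1)I_B·R_E, so I_B = (1.77 − 0.7) / (18 + 101×1.8) = 0.00534 mA.
I_C = β·I_B = 100×0.00534 = 0.534 mA, and I_E = (β+1)I_B = 0.539 mA.
V_CE = V_CC − I_C·R_C − I_E·R_E = 9.8 − 0.534×1.8 − 0.539×1.8 = 7.87 V.
V_CE = 7.87 V > 0.2 V confirms active-region operation.

I_C ≈ 0.53 mA, V_CE ≈ 7.9 V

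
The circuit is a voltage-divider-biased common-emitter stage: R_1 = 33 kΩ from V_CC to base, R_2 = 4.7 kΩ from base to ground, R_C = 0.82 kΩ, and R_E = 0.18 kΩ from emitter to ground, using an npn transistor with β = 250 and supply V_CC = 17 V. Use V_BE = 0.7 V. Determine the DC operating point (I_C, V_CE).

Thevenize the base divider: V_Th = V_CC·R_2/(R_1+R_2) = 17×4.7/37.7 = 2.12 V, R_Th = R_1‖R_2 = 4.11 kΩ.
Base-emitter loop: V_Th = I_B·R_Th + V_BE + (β+1)I_B·R_E, so I_B = (2.12 − 0.7) / (4.11 + 251×0.18) = 0.0288 mA.
I_C = β·I_B = 250×0.0288 = 7.2 mA, and I_E = (β+1)I_B = 7.23 mA.
V_CE = V_CC − I_C·R_C − I_E·R_E = 17 − 7.2×0.82 − 7.23×0.18 = 9.8 V.
V_CE = 9.8 V > 0.2 V confirms active-region operation.

I_C ≈ 7.2 mA, V_CE ≈ 9.8 V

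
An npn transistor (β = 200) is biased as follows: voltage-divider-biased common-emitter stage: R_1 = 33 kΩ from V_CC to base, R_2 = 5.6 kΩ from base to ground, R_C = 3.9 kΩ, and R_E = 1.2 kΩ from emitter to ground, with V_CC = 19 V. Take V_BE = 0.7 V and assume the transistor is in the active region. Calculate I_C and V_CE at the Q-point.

I_C ≈ 1.7 mA, V_CE ≈ 10 V

Thevenize the base divider: V_Th = V_CC·R_2/(R_1+R_2) = 19×5.6/38.6 = 2.76 V, R_Th = R_1‖R_2 = 4.79 kΩ.
Base-emitter loop: V_Th = I_B·R_Th + V_BE + (β+1)I_B·R_E, so I_B = (2.76 − 0.7) / (4.79 + 201×1.2) = 0.00836 mA.
I_C = β·I_B = 200×0.00836 = 1.67 mA, and I_E = (β+1)I_B = 1.68 mA.
V_CE = V_CC − I_C·R_C − I_E·R_E = 19 − 1.67×3.9 − 1.68×1.2 = 10.5 V.
V_CE = 10.5 V > 0.2 V confirms active-region operation.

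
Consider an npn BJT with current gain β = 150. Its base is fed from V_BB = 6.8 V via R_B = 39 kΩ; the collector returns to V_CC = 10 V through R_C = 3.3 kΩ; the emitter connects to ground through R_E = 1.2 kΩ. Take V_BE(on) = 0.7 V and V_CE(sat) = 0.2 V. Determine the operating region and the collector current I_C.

Assume active: I_B = (6.8 − 0.7)/(39 + 151×1.2) = 0.0277 mA, I_C = β·I_B = 4.16 mA.
Then V_CE = 10 − 4.16×3.3 − 4.18×1.2 = -8.73 V < 0.2 V — the active assumption fails.
Re-solve with V_CE = 0.2 V. KCL at the emitter: V_E/R_E = (V_BB−0.7−V_E)/R_B + (V_CC−0.2−V_E)/R_C, giving V_E = 2.69 V.
I_C = (V_CC − 0.2 − V_E)/R_C = (9.8 − 2.69)/3.3 = 2.15 mA.
Check: I_B = (6.1 − 2.69)/39 = 0.0874 mA, and β·I_B = 13.1 mA > I_C, confirming saturation.

saturation; I_C ≈ 2.2 mA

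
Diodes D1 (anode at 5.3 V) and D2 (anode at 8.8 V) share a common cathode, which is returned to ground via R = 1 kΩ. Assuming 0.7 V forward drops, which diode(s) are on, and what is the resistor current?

Only D2 conducts; I_R ≈ 8.1 mA

Assume both conduct. Then node N would need to be at both 5.3−0.7 = 4.6 V and 8.8−0.7 = 8.1 V, which is impossible.
Assume only D2 conducts: V_N = 8.8 − 0.7 = 8.1 V, so I_R = 8.1/1 = 8.1 mA.
Check D1: its anode-to-cathode voltage is 5.3 − 8.1 = -2.8 V < 0.7 V, so it is off. The assumption is consistent.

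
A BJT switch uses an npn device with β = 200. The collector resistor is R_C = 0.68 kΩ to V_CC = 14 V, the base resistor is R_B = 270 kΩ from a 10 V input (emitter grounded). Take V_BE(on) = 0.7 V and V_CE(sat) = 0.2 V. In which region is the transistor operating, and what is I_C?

Assume active. Base-emitter loop: I_B = (V_BB − V_BE)/R_B = (10 − 0.7)/270 = 0.0344 mA.
I_C = β·I_B = 200×0.0344 = 6.89 mA.
V_CE = V_CC − I_C·R_C = 14 − 6.89×0.68 = 9.32 V > V_CE(sat), so the active-region assumption holds.

active; I_C ≈ 6.9 mA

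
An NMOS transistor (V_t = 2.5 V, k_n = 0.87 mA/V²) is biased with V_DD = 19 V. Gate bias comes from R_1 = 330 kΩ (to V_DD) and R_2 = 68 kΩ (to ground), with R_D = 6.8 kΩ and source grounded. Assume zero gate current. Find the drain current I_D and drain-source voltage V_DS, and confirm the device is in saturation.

V_G = V_DD·R_2/(R_1+R_2) = 19×68/398 = 3.25 V. With the source grounded, V_GS = V_G = 3.25 V.
Assume saturation: I_D = (k_n/2)(V_GS − V_t)² = (0.87/2)×(3.25 − 2.5)² = 0.435×0.746² = 0.242 mA.
V_DS = V_DD − I_D·R_D = 19 − 0.242×6.8 = 17.4 V.
Saturation requires V_DS ≥ V_GS − V_t = 0.746 V; 17.4 ≥ 0.746 ✓.

I_D ≈ 0.24 mA, V_DS ≈ 17 V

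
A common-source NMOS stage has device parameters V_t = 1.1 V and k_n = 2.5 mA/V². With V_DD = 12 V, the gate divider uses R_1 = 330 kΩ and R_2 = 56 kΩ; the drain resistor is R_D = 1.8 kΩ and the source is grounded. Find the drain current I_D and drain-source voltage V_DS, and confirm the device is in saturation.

V_G = V_DD·R_2/(R_1+R_2) = 12×56/386 = 1.74 V. With the source grounded, V_GS = V_G = 1.74 V.
Assume saturation: I_D = (k_n/2)(V_GS − V_t)² = (2.5/2)×(1.74 − 1.1)² = 1.25×0.641² = 0.513 mA.
V_DS = V_DD − I_D·R_D = 12 − 0.513×1.8 = 11.1 V.
Saturation requires V_DS ≥ V_GS − V_t = 0.641 V; 11.1 ≥ 0.641 ✓.

I_D ≈ 0.51 mA, V_DS ≈ 11 V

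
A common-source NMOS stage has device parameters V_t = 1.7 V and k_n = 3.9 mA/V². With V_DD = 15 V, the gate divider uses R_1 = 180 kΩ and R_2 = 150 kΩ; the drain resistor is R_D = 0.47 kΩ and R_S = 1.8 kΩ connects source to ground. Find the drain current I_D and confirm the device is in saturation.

I_D ≈ 2.2 mA

V_G = V_DD·R_2/(R_1+R_2) = 15×150/330 = 6.82 V.
Assume saturation: I_D = (k_n/2)(V_GS − V_t)² with V_GS = V_G − I_D·R_S = 6.82 − 1.8·I_D.
Substituting gives 6.32·I_D² − 36.9·I_D + 51.1 = 0, with roots I_D = 2.25 or 3.6 mA.
The root I_D = 3.6 mA gives V_GS = 0.342 V ≤ V_t, so take I_D = 2.25 mA.
Then V_GS = 2.77 V and V_DS = V_DD − I_D(R_D+R_S) = 15 − 2.25×2.27 = 9.9 V.
Saturation requires V_DS ≥ V_GS − V_t = 1.07 V; 9.9 ≥ 1.07 ✓.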